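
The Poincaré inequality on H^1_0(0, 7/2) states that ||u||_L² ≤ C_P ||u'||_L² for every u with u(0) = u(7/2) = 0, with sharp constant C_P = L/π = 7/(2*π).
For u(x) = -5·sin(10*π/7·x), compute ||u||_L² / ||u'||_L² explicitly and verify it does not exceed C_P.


||u||_L² / ||u'||_L² = 7/(10*π) < C_P = 7/(2*π).

u(x) = -5·sin(10*π/7·x), so u'(x) = -50*π*cos(10*π*x/7)/7.
Writing u(x) = A·sin(kπx/L) with A = -5 and k = 5, use ∫_0^L sin²(kπx/L) dx = L/2 and ∫_0^L cos²(kπx/L) dx = L/2.
u² = 25·sin²(10*π/7·x) and (u')² = 2500*π^2/49·cos²(10*π/7·x), and each of sin², cos² integrates to L/2 = 7/4 over (0, 7/2).
∫_0^7/2 u² dx = 175/4, so ||u||_L² = 5*sqrt(7)/2.
∫_0^7/2 (u')² dx = 625*π^2/7, so ||u'||_L² = 25*sqrt(7)*π/7.
Ratio ||u||_L² / ||u'||_L² = 7/(10*π).
Sharp Poincaré constant on H^1_0(0, 7/2) is C_P = L/π = 7/(2*π), achieved by sin(2*π/7·x).
This is the k = 5 harmonic; the ratio L/(kπ) is strictly less than C_P = L/π, consistent with the sharp inequality ||u||_L² ≤ C_P ||u'||_L².


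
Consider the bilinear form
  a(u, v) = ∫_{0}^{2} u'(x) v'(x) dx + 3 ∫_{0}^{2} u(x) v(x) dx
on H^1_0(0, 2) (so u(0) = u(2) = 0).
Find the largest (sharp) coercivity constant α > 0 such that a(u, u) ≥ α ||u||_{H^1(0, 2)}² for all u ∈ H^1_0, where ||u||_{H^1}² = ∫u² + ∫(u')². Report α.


α = 1

Coercivity of a(·,·) on H^1_0(0, 2) means a(u, u) ≥ α ||u||_{H^1}² for every u ∈ H^1_0.
The interval has length L = 2, and Poincaré/coercivity depend only on L. Here a(u, u) = ∫(u')² + (3)·∫u².
Here c = 3 ≥ 1, so a(u,u) = ∫(u')² + c∫u² ≥ ∫(u')² + ∫u² = ||u||_{H^1}², i.e. α = 1 works. No larger α is possible: a(u,u) ≥ α||u||_{H^1}² means (1−α)∫(u')² ≥ (α−c)∫u², and for the modes u_n = sin(nπ(x−x₀)/L) (x₀ the left endpoint) one has ∫u_n²/∫(u_n')² = (L/(nπ))² → 0, so a(u_n,u_n)/||u_n||_{H^1}² → 1. Hence the optimal constant is α = 1.
Therefore α = 1.


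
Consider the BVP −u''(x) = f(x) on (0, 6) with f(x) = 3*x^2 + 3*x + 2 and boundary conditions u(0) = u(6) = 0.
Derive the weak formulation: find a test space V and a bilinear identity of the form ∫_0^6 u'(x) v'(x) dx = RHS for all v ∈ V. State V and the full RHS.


V = H^1_0(0, 6) (so v(0) = v(6) = 0); weak form: ∫_0^6 u'v' dx = ∫_0^6 (3*x^2 + 3*x + 2) v dx for all v ∈ V.

Multiply both sides by a test function v and integrate from 0 to 6:
  ∫_0^6 −u''(x) v(x) dx = ∫_0^6 f(x) v(x) dx.
Integrate the LHS by parts once:
  ∫_0^6 −u'' v dx = −[u'(x) v(x)]_0^6 + ∫_0^6 u'(x) v'(x) dx.
Thus ∫_0^6 u'(x) v'(x) dx = ∫_0^6 f(x) v(x) dx + [u'(x) v(x)]_0^6.
Choose V so that boundary terms are either known or forced to vanish.
u is Dirichlet: u(0) = u(6) = 0. Let V = H^1_0(0, 6); then v(0) = v(6) = 0, and [u' v]_0^6 = 0.
Weak formulation: find u (satisfying any essential BC) such that ∫_0^6 u'(x) v'(x) dx = ∫_0^6 f v dx for all v ∈ V.
Substituting f(x) = 3*x^2 + 3*x + 2, the right-hand side is ∫_0^6 (3*x^2 + 3*x + 2) v dx.


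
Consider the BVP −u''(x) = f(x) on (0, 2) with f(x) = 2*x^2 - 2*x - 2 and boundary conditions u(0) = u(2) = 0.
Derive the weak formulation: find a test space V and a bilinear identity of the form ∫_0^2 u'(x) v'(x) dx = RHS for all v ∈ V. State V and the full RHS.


V = H^1_0(0, 2) (so v(0) = v(2) = 0); weak form: ∫_0^2 u'v' dx = ∫_0^2 (2*x^2 - 2*x - 2) v dx for all v ∈ V.

Multiply both sides by a test function v and integrate from 0 to 2:
  ∫_0^2 −u''(x) v(x) dx = ∫_0^2 f(x) v(x) dx.
Integrate the LHS by parts once:
  ∫_0^2 −u'' v dx = −[u'(x) v(x)]_0^2 + ∫_0^2 u'(x) v'(x) dx.
Thus ∫_0^2 u'(x) v'(x) dx = ∫_0^2 f(x) v(x) dx + [u'(x) v(x)]_0^2.
Choose V so that boundary terms are either known or forced to vanish.
u is Dirichlet: u(0) = u(2) = 0. Let V = H^1_0(0, 2); then v(0) = v(2) = 0, and [u' v]_0^2 = 0.
Weak formulation: find u (satisfying any essential BC) such that ∫_0^2 u'(x) v'(x) dx = ∫_0^2 f v dx for all v ∈ V.
Substituting f(x) = 2*x^2 - 2*x - 2, the right-hand side is ∫_0^2 (2*x^2 - 2*x - 2) v dx.


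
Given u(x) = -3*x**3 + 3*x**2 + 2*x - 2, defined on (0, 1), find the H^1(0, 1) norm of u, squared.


||u||_{H^1}^2 = 653/105

The H^1 norm (squared) on an interval (0, L) is
  ||u||_{H^1}^2 = ∫_0^L u(x)^2 dx + ∫_0^L u'(x)^2 dx.
Compute u'(x) = -9*x**2 + 6*x + 2.
Then u(x)^2 = 9*x**6 - 18*x**5 - 3*x**4 + 24*x**3 - 8*x**2 - 8*x + 4 and u'(x)^2 = 81*x**4 - 108*x**3 + 24*x + 4.
Integrate each monomial from 0 to 1 using ∫_0^1 c·x^n dx = c·1^(n+1)/(n+1):
  ∫_0^1 u(x)^2 dx = ∫_0^1 (9*x^6 - 18*x^5 - 3*x^4 + 24*x^3 - 8*x^2 - 8*x + 4) dx. Term by term:
    ∫_0^1 9*x^6 dx = 9/7;  ∫_0^1 -18*x^5 dx = -3;  ∫_0^1 -3*x^4 dx = -3/5;
    ∫_0^1 24*x^3 dx = 6;  ∫_0^1 -8*x^2 dx = -8/3;  ∫_0^1 -8*x dx = -4;
    ∫_0^1 4 dx = 4.
  Sum: 9/7 − 3 − 3/5 + 6 − 8/3 − 4 + 4 = 107/105.
  ∫_0^1 u'(x)^2 dx = ∫_0^1 (81*x^4 - 108*x^3 + 24*x + 4) dx. Term by term:
    ∫_0^1 81*x^4 dx = 81/5;  ∫_0^1 -108*x^3 dx = -27;  ∫_0^1 24*x dx = 12;
    ∫_0^1 4 dx = 4.
  Sum: 81/5 − 27 + 12 + 4 = 26/5.
Adding: ||u||_{H^1}^2 = 107/105 + 26/5 = 653/105.


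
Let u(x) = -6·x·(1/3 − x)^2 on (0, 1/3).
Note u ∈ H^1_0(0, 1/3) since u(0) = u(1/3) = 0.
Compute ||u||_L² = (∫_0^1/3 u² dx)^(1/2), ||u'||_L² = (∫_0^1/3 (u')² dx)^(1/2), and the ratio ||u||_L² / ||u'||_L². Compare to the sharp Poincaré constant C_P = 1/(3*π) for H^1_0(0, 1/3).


||u||_L² / ||u'||_L² = sqrt(14)/42 < C_P = 1/(3*π).

u(x) = -6·x·(1/3 − x)^2, so u'(x) = 2*(1 - 9*x)*(x - 1/3).
u(x) = -6·x·(1/3 − x)^2 vanishes at x = 0 and x = 1/3, so u ∈ H^1_0(0, 1/3). Differentiate via the product rule and integrate the resulting polynomials term by term.
  ∫_0^1/3 u² dx = ∫_0^1/3 (36*x^6 - 48*x^5 + 24*x^4 - 16*x^3/3 + 4*x^2/9) dx. Term by term:
    ∫_0^1/3 36*x^6 dx = 4/1701;  ∫_0^1/3 -48*x^5 dx = -8/729;  ∫_0^1/3 24*x^4 dx = 8/405;
    ∫_0^1/3 -16*x^3/3 dx = -4/243;  ∫_0^1/3 4*x^2/9 dx = 4/729.
  Sum: 4/1701 − 8/729 + 8/405 − 4/243 + 4/729 = 4/25515.
  ∫_0^1/3 (u')² dx = ∫_0^1/3 (324*x^4 - 288*x^3 + 88*x^2 - 32*x/3 + 4/9) dx. Term by term:
    ∫_0^1/3 324*x^4 dx = 4/15;  ∫_0^1/3 -288*x^3 dx = -8/9;  ∫_0^1/3 88*x^2 dx = 88/81;
    ∫_0^1/3 -32*x/3 dx = -16/27;  ∫_0^1/3 4/9 dx = 4/27.
  Sum: 4/15 − 8/9 + 88/81 − 16/27 + 4/27 = 8/405.
∫_0^1/3 u² dx = 4/25515, so ||u||_L² = 2*sqrt(35)/945.
∫_0^1/3 (u')² dx = 8/405, so ||u'||_L² = 2*sqrt(10)/45.
Ratio ||u||_L² / ||u'||_L² = sqrt(14)/42.
Sharp Poincaré constant on H^1_0(0, 1/3) is C_P = L/π = 1/(3*π), achieved by sin(3*π·x).
A polynomial bump cannot attain the sharp Poincaré constant (only the first sine eigenfunction does), so the ratio is strictly less than C_P, consistent with ||u||_L² ≤ C_P ||u'||_L².


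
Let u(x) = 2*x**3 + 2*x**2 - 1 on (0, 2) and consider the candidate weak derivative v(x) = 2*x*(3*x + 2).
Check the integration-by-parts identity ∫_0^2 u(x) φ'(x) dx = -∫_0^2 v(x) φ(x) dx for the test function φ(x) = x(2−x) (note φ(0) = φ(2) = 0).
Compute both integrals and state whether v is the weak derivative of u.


LHS = -224/15, RHS = -224/15. Yes, v = u' weakly.

u(x) = 2*x**3 + 2*x**2 - 1, classical derivative u'(x) = 6*x**2 + 4*x.
φ(x) = x(2−x), so φ'(x) = 2 - 2*x.
Note φ(0) = φ(2) = 0, so the boundary term u·φ vanishes.
LHS = ∫_0^2 u(x) φ'(x) dx = ∫_0^2 (-4*x^4 + 4*x^2 + 2*x - 2) dx. Term by term:
  ∫_0^2 -4*x^4 dx = -128/5;  ∫_0^2 4*x^2 dx = 32/3;  ∫_0^2 2*x dx = 4;
  ∫_0^2 -2 dx = -4.
Sum: -128/5 + 32/3 + 4 − 4 = -224/15.
So LHS = -224/15.
∫_0^2 v(x) φ(x) dx = ∫_0^2 (-6*x^4 + 8*x^3 + 8*x^2) dx. Term by term:
  ∫_0^2 -6*x^4 dx = -192/5;  ∫_0^2 8*x^3 dx = 32;  ∫_0^2 8*x^2 dx = 64/3.
Sum: -192/5 + 32 + 64/3 = 224/15.
So RHS = -∫_0^2 v(x) φ(x) dx = -224/15.
LHS = RHS, so the identity holds for this test φ.
Moreover u is smooth here and v(x) = u'(x) = 6*x**2 + 4*x pointwise, so the identity holds for every test function. Hence v is the weak derivative of u.


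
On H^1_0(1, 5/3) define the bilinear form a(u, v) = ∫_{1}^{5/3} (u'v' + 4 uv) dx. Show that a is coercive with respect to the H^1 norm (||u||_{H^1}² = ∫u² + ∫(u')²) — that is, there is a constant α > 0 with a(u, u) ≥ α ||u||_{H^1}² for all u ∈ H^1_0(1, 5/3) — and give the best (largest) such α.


α = 1

Coercivity of a(·,·) on H^1_0(1, 5/3) means a(u, u) ≥ α ||u||_{H^1}² for every u ∈ H^1_0.
The interval has length L = 2/3, and Poincaré/coercivity depend only on L. Here a(u, u) = ∫(u')² + (4)·∫u².
Here c = 4 ≥ 1, so a(u,u) = ∫(u')² + c∫u² ≥ ∫(u')² + ∫u² = ||u||_{H^1}², i.e. α = 1 works. No larger α is possible: a(u,u) ≥ α||u||_{H^1}² means (1−α)∫(u')² ≥ (α−c)∫u², and for the modes u_n = sin(nπ(x−x₀)/L) (x₀ the left endpoint) one has ∫u_n²/∫(u_n')² = (L/(nπ))² → 0, so a(u_n,u_n)/||u_n||_{H^1}² → 1. Hence the optimal constant is α = 1.
Therefore α = 1.


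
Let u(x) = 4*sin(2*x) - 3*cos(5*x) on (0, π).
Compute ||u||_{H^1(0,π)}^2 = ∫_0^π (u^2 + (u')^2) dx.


||u||_{H^1(0,π)}^2 = 832/7 + 157*π

u'(x) = 15*sin(5*x) + 8*cos(2*x).
Expand u² and (u')² and integrate term by term on (0, π), using: for integers n ≥ 1, ∫_0^π sin²(nx) dx = ∫_0^π cos²(nx) dx = π/2; for n ≠ n', ∫_0^π sin(nx)sin(n'x) dx = ∫_0^π cos(nx)cos(n'x) dx = 0; and by product-to-sum, ∫_0^π sin(nx)cos(n'x) dx = ½∫_0^π [sin((n+n')x) + sin((n−n')x)] dx, which is 0 when n+n' is even and 2n/(n²−n'²) when n+n' is odd (it need not vanish on (0, π)).
  u² squared terms: (-3)²·∫cos(5x)² dx = 9·π/2 = 9*π/2;  (4)²·∫sin(2x)² dx = 16·π/2 = 8*π.
  u² cross terms: 2·(-3)·(4)·∫cos(5x)·sin(2x) dx = -24·(-4/21) = 32/7.
  So ∫_0^π u² dx = 9*π/2 + 8*π + 32/7 = 32/7 + 25*π/2.
  (u')² squared terms: (8)²·∫cos(2x)² dx = 64·π/2 = 32*π;  (15)²·∫sin(5x)² dx = 225·π/2 = 225*π/2.
  (u')² cross terms: 2·(8)·(15)·∫cos(2x)·sin(5x) dx = 240·(10/21) = 800/7.
  So ∫_0^π (u')² dx = 32*π + 225*π/2 + 800/7 = 800/7 + 289*π/2.
||u||_{H^1}^2 = (32/7 + 25*π/2) + (800/7 + 289*π/2) = 832/7 + 157*π.


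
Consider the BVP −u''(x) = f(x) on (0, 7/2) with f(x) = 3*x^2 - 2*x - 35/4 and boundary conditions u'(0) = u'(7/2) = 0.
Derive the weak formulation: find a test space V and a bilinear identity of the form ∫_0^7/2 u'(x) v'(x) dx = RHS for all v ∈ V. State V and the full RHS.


V = H^1(0, 7/2) (no boundary constraint on v; u is determined up to an additive constant); weak form: ∫_0^7/2 u'v' dx = ∫_0^7/2 (3*x^2 - 2*x - 35/4) v dx for all v ∈ V.

Multiply both sides by a test function v and integrate from 0 to 7/2:
  ∫_0^7/2 −u''(x) v(x) dx = ∫_0^7/2 f(x) v(x) dx.
Integrate the LHS by parts once:
  ∫_0^7/2 −u'' v dx = −[u'(x) v(x)]_0^7/2 + ∫_0^7/2 u'(x) v'(x) dx.
Thus ∫_0^7/2 u'(x) v'(x) dx = ∫_0^7/2 f(x) v(x) dx + [u'(x) v(x)]_0^7/2.
Choose V so that boundary terms are either known or forced to vanish.
u has homogeneous Neumann: u'(0) = u'(7/2) = 0. So [u' v]_0^7/2 = 0·v(7/2) − 0·v(0) = 0 for any v; take V = H^1(0, 7/2).
Weak formulation: find u (satisfying any essential BC) such that ∫_0^7/2 u'(x) v'(x) dx = ∫_0^7/2 f v dx for all v ∈ V (homogeneous Neumann, so boundary terms vanish).
Substituting f(x) = 3*x^2 - 2*x - 35/4, the right-hand side is ∫_0^7/2 (3*x^2 - 2*x - 35/4) v dx.
Compatibility check (pure Neumann): taking v ≡ 1 ∈ V gives 0 = ∫_0^7/2 f dx + (0) − (0), i.e. ∫_0^7/2 f dx must equal u'(0) − u'(7/2) = 0. Indeed ∫_0^7/2 (3*x^2 - 2*x - 35/4) dx = 0, so the data are compatible. The solution is then unique only up to an additive constant (fix it e.g. by requiring ∫_0^7/2 u dx = 0).


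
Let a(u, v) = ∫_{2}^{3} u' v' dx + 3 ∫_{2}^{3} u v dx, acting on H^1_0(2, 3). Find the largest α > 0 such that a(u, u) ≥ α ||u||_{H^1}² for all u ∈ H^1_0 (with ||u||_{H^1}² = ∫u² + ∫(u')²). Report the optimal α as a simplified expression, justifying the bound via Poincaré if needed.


α = 1

Coercivity of a(·,·) on H^1_0(2, 3) means a(u, u) ≥ α ||u||_{H^1}² for every u ∈ H^1_0.
The interval has length L = 1, and Poincaré/coercivity depend only on L. Here a(u, u) = ∫(u')² + (3)·∫u².
Here c = 3 ≥ 1, so a(u,u) = ∫(u')² + c∫u² ≥ ∫(u')² + ∫u² = ||u||_{H^1}², i.e. α = 1 works. No larger α is possible: a(u,u) ≥ α||u||_{H^1}² means (1−α)∫(u')² ≥ (α−c)∫u², and for the modes u_n = sin(nπ(x−x₀)/L) (x₀ the left endpoint) one has ∫u_n²/∫(u_n')² = (L/(nπ))² → 0, so a(u_n,u_n)/||u_n||_{H^1}² → 1. Hence the optimal constant is α = 1.
Therefore α = 1.


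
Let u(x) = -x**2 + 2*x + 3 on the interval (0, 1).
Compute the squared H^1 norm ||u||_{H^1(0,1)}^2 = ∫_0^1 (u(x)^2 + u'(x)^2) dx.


||u||_{H^1}^2 = 223/15

The H^1 norm (squared) on an interval (0, L) is
  ||u||_{H^1}^2 = ∫_0^L u(x)^2 dx + ∫_0^L u'(x)^2 dx.
Compute u'(x) = 2 - 2*x.
Then u(x)^2 = x**4 - 4*x**3 - 2*x**2 + 12*x + 9 and u'(x)^2 = 4*x**2 - 8*x + 4.
Integrate each monomial from 0 to 1 using ∫_0^1 c·x^n dx = c·1^(n+1)/(n+1):
  ∫_0^1 u(x)^2 dx = ∫_0^1 (x^4 - 4*x^3 - 2*x^2 + 12*x + 9) dx. Term by term:
    ∫_0^1 x^4 dx = 1/5;  ∫_0^1 -4*x^3 dx = -1;  ∫_0^1 -2*x^2 dx = -2/3;
    ∫_0^1 12*x dx = 6;  ∫_0^1 9 dx = 9.
  Sum: 1/5 − 1 − 2/3 + 6 + 9 = 203/15.
  ∫_0^1 u'(x)^2 dx = ∫_0^1 (4*x^2 - 8*x + 4) dx. Term by term:
    ∫_0^1 4*x^2 dx = 4/3;  ∫_0^1 -8*x dx = -4;  ∫_0^1 4 dx = 4.
  Sum: 4/3 − 4 + 4 = 4/3.
Adding: ||u||_{H^1}^2 = 203/15 + 4/3 = 223/15.


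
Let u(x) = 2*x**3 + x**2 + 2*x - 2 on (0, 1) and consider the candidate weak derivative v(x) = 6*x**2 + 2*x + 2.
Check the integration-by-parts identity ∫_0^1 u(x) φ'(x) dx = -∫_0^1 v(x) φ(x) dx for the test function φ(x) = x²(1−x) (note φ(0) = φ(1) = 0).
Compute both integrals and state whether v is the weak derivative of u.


LHS = -7/15, RHS = -7/15. Yes, v = u' weakly.

u(x) = 2*x**3 + x**2 + 2*x - 2, classical derivative u'(x) = 6*x**2 + 2*x + 2.
φ(x) = x²(1−x), so φ'(x) = x*(2 - 3*x).
Note φ(0) = φ(1) = 0, so the boundary term u·φ vanishes.
LHS = ∫_0^1 u(x) φ'(x) dx = ∫_0^1 (-6*x^5 + x^4 - 4*x^3 + 10*x^2 - 4*x) dx. Term by term:
  ∫_0^1 -6*x^5 dx = -1;  ∫_0^1 x^4 dx = 1/5;  ∫_0^1 -4*x^3 dx = -1;
  ∫_0^1 10*x^2 dx = 10/3;  ∫_0^1 -4*x dx = -2.
Sum: -1 + 1/5 − 1 + 10/3 − 2 = -7/15.
So LHS = -7/15.
∫_0^1 v(x) φ(x) dx = ∫_0^1 (-6*x^5 + 4*x^4 + 2*x^2) dx. Term by term:
  ∫_0^1 -6*x^5 dx = -1;  ∫_0^1 4*x^4 dx = 4/5;  ∫_0^1 2*x^2 dx = 2/3.
Sum: -1 + 4/5 + 2/3 = 7/15.
So RHS = -∫_0^1 v(x) φ(x) dx = -7/15.
LHS = RHS, so the identity holds for this test φ.
Moreover u is smooth here and v(x) = u'(x) = 6*x**2 + 2*x + 2 pointwise, so the identity holds for every test function. Hence v is the weak derivative of u.


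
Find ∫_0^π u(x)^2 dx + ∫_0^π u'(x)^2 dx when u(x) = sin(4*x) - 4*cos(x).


||u||_{H^1(0,π)}^2 = -128/15 + 49*π/2

u'(x) = 4*sin(x) + 4*cos(4*x).
Expand u² and (u')² and integrate term by term on (0, π), using: for integers n ≥ 1, ∫_0^π sin²(nx) dx = ∫_0^π cos²(nx) dx = π/2; for n ≠ n', ∫_0^π sin(nx)sin(n'x) dx = ∫_0^π cos(nx)cos(n'x) dx = 0; and by product-to-sum, ∫_0^π sin(nx)cos(n'x) dx = ½∫_0^π [sin((n+n')x) + sin((n−n')x)] dx, which is 0 when n+n' is even and 2n/(n²−n'²) when n+n' is odd (it need not vanish on (0, π)).
  u² squared terms: (-4)²·∫cos(x)² dx = 16·π/2 = 8*π;  (1)²·∫sin(4x)² dx = 1·π/2 = π/2.
  u² cross terms: 2·(-4)·(1)·∫cos(x)·sin(4x) dx = -8·(8/15) = -64/15.
  So ∫_0^π u² dx = 8*π + π/2 − 64/15 = -64/15 + 17*π/2.
  (u')² squared terms: (4)²·∫cos(4x)² dx = 16·π/2 = 8*π;  (4)²·∫sin(x)² dx = 16·π/2 = 8*π.
  (u')² cross terms: 2·(4)·(4)·∫cos(4x)·sin(x) dx = 32·(-2/15) = -64/15.
  So ∫_0^π (u')² dx = 8*π + 8*π − 64/15 = -64/15 + 16*π.
||u||_{H^1}^2 = (-64/15 + 17*π/2) + (-64/15 + 16*π) = -128/15 + 49*π/2.


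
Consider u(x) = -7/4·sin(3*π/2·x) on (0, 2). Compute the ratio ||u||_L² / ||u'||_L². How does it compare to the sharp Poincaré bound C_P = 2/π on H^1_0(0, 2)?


||u||_L² / ||u'||_L² = 2/(3*π) < C_P = 2/π.

u(x) = -7/4·sin(3*π/2·x), so u'(x) = -21*π*cos(3*π*x/2)/8.
Writing u(x) = A·sin(kπx/L) with A = -7/4 and k = 3, use ∫_0^L sin²(kπx/L) dx = L/2 and ∫_0^L cos²(kπx/L) dx = L/2.
u² = 49/16·sin²(3*π/2·x) and (u')² = 441*π^2/64·cos²(3*π/2·x), and each of sin², cos² integrates to L/2 = 1 over (0, 2).
∫_0^2 u² dx = 49/16, so ||u||_L² = 7/4.
∫_0^2 (u')² dx = 441*π^2/64, so ||u'||_L² = 21*π/8.
Ratio ||u||_L² / ||u'||_L² = 2/(3*π).
Sharp Poincaré constant on H^1_0(0, 2) is C_P = L/π = 2/π, achieved by sin(π/2·x).
This is the k = 3 harmonic; the ratio L/(kπ) is strictly less than C_P = L/π, consistent with the sharp inequality ||u||_L² ≤ C_P ||u'||_L².


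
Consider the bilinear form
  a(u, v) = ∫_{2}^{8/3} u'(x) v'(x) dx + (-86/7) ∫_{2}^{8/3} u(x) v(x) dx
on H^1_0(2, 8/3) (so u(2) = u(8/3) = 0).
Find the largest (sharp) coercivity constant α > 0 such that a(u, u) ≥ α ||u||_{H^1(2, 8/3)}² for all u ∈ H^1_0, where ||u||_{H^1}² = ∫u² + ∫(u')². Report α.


α = (-344 + 63*π^2)/(7*(4 + 9*π^2))

Coercivity of a(·,·) on H^1_0(2, 8/3) means a(u, u) ≥ α ||u||_{H^1}² for every u ∈ H^1_0.
The interval has length L = 2/3, and Poincaré/coercivity depend only on L. Here a(u, u) = ∫(u')² + (-86/7)·∫u².
Here c = -86/7 < 0 with |c| < (π/L)² = 9*π^2/4, so coercivity still holds. The condition a(u,u) ≥ α||u||_{H^1}² reads (1−α)∫(u')² ≥ (α−c)∫u². Any admissible α is ≤ 1 (rapidly oscillating u have ∫u²/∫(u')² → 0), and α = 1 would force 0 ≥ (1−c)∫u², impossible since c < 1; so 1−α > 0. By the sharp Poincaré inequality on H^1_0 of an interval of length L, ∫(u')² ≥ (π/L)²∫u² with equality for the first sine mode sin(π(x−x₀)/L) (x₀ the left endpoint), so the inequality holds for all u iff (1−α)(π/L)² ≥ α − c, i.e. α ≤ ((π/L)² + c)/((π/L)² + 1) = (1 + c(L/π)²)/(1 + (L/π)²). (Direct route, valid since c ≤ 0: Poincaré gives c∫u² ≥ c(L/π)²∫(u')², so a(u,u) ≥ (1 + c(L/π)²)∫(u')², while ||u||_{H^1}² ≤ (1 + (L/π)²)∫(u')²; dividing yields the same α.) With (π/L)² = 9*π^2/4 and c = -86/7, the largest admissible constant is α = ((π/L)² + c)/((π/L)² + 1).
Simplifying, α = (-344 + 63*π^2)/(7*(4 + 9*π^2)).


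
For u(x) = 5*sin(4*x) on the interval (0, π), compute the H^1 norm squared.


||u||_{H^1(0,π)}^2 = 425*π/2

u'(x) = 20*cos(4*x).
Expand u² and (u')² and integrate term by term on (0, π), using: for integers n ≥ 1, ∫_0^π sin²(nx) dx = ∫_0^π cos²(nx) dx = π/2; for n ≠ n', ∫_0^π sin(nx)sin(n'x) dx = ∫_0^π cos(nx)cos(n'x) dx = 0; and by product-to-sum, ∫_0^π sin(nx)cos(n'x) dx = ½∫_0^π [sin((n+n')x) + sin((n−n')x)] dx, which is 0 when n+n' is even and 2n/(n²−n'²) when n+n' is odd (it need not vanish on (0, π)).
  u² squared terms: (5)²·∫sin(4x)² dx = 25·π/2 = 25*π/2.
  So ∫_0^π u² dx = 25*π/2.
  (u')² squared terms: (20)²·∫cos(4x)² dx = 400·π/2 = 200*π.
  So ∫_0^π (u')² dx = 200*π.
||u||_{H^1}^2 = (25*π/2) + (200*π) = 425*π/2.


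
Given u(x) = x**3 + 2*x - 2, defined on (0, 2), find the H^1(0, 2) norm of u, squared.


||u||_{H^1}^2 = 13456/105

The H^1 norm (squared) on an interval (0, L) is
  ||u||_{H^1}^2 = ∫_0^L u(x)^2 dx + ∫_0^L u'(x)^2 dx.
Compute u'(x) = 3*x**2 + 2.
Then u(x)^2 = x**6 + 4*x**4 - 4*x**3 + 4*x**2 - 8*x + 4 and u'(x)^2 = 9*x**4 + 12*x**2 + 4.
Integrate each monomial from 0 to 2 using ∫_0^2 c·x^n dx = c·2^(n+1)/(n+1):
  ∫_0^2 u(x)^2 dx = ∫_0^2 (x^6 + 4*x^4 - 4*x^3 + 4*x^2 - 8*x + 4) dx. Term by term:
    ∫_0^2 x^6 dx = 128/7;  ∫_0^2 4*x^4 dx = 128/5;  ∫_0^2 -4*x^3 dx = -16;
    ∫_0^2 4*x^2 dx = 32/3;  ∫_0^2 -8*x dx = -16;  ∫_0^2 4 dx = 8.
  Sum: 128/7 + 128/5 − 16 + 32/3 − 16 + 8 = 3208/105.
  ∫_0^2 u'(x)^2 dx = ∫_0^2 (9*x^4 + 12*x^2 + 4) dx. Term by term:
    ∫_0^2 9*x^4 dx = 288/5;  ∫_0^2 12*x^2 dx = 32;  ∫_0^2 4 dx = 8.
  Sum: 288/5 + 32 + 8 = 488/5.
Adding: ||u||_{H^1}^2 = 3208/105 + 488/5 = 13456/105.


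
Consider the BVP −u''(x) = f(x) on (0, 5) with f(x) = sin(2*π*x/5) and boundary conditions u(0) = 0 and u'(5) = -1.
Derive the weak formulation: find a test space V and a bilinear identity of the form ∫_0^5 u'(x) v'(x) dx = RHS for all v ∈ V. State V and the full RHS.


V = {v ∈ H^1(0, 5) : v(0) = 0} (test functions vanish at x = 0 where u is specified); weak form: ∫_0^5 u'v' dx = ∫_0^5 (sin(2*π*x/5)) v dx − v(5) for all v ∈ V.

Multiply both sides by a test function v and integrate from 0 to 5:
  ∫_0^5 −u''(x) v(x) dx = ∫_0^5 f(x) v(x) dx.
Integrate the LHS by parts once:
  ∫_0^5 −u'' v dx = −[u'(x) v(x)]_0^5 + ∫_0^5 u'(x) v'(x) dx.
Thus ∫_0^5 u'(x) v'(x) dx = ∫_0^5 f(x) v(x) dx + [u'(x) v(x)]_0^5.
Choose V so that boundary terms are either known or forced to vanish.
Mixed BC: u(0) = 0 (Dirichlet) and u'(5) = -1 (Neumann). Define V = {v ∈ H^1(0, 5) : v(0) = 0}. Then [u' v]_0^5 = u'(5)·v(5) − u'(0)·0 = − v(5).
Weak formulation: find u (satisfying any essential BC) such that ∫_0^5 u'(x) v'(x) dx = ∫_0^5 f v dx − v(5) for all v ∈ V (Dirichlet at 0 absorbed into V; Neumann datum at x = 5 contributes the boundary term).
Substituting f(x) = sin(2*π*x/5), the right-hand side is ∫_0^5 (sin(2*π*x/5)) v dx − v(5).


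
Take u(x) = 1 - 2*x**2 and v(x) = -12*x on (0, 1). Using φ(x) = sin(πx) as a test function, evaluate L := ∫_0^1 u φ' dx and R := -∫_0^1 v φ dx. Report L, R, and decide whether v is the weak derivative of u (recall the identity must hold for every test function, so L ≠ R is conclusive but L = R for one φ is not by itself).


LHS = 4/π, RHS = 12/π. No, v is not the weak derivative of u.

u(x) = 1 - 2*x**2, classical derivative u'(x) = -4*x.
φ(x) = sin(πx), so φ'(x) = π*cos(π*x).
Note φ(0) = φ(1) = 0, so the boundary term u·φ vanishes.
LHS = ∫_0^1 u(x) φ'(x) dx = ∫_0^1 (-2*π*x^2*cos(π*x) + π*cos(π*x)) dx. Term by term:
  ∫_0^1 π*cos(π*x) dx = 0;  ∫_0^1 -2*π*x^2*cos(π*x) dx = 4/π.
Sum: 0 + 4/π = 4/π.
So LHS = 4/π.
∫_0^1 v(x) φ(x) dx = ∫_0^1 (-12*x*sin(π*x)) dx. Term by term:
  ∫_0^1 -12*x*sin(π*x) dx = -12/π.
So RHS = -∫_0^1 v(x) φ(x) dx = 12/π.
LHS − RHS = -8/π ≠ 0, so the identity fails.
(For a valid weak derivative the identity must hold for EVERY test function, in particular this one. The failure shows v is NOT the weak derivative of u.)
Correct weak derivative would be u'(x) = -4*x.


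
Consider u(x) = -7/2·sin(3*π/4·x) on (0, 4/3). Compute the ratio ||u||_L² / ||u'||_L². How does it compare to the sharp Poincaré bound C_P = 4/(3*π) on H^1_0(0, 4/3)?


||u||_L² / ||u'||_L² = 4/(3*π) = C_P.

u(x) = -7/2·sin(3*π/4·x), so u'(x) = -21*π*cos(3*π*x/4)/8.
Writing u(x) = A·sin(kπx/L) with A = -7/2 and k = 1, use ∫_0^L sin²(kπx/L) dx = L/2 and ∫_0^L cos²(kπx/L) dx = L/2.
u² = 49/4·sin²(3*π/4·x) and (u')² = 441*π^2/64·cos²(3*π/4·x), and each of sin², cos² integrates to L/2 = 2/3 over (0, 4/3).
∫_0^4/3 u² dx = 49/6, so ||u||_L² = 7*sqrt(6)/6.
∫_0^4/3 (u')² dx = 147*π^2/32, so ||u'||_L² = 7*sqrt(6)*π/8.
Ratio ||u||_L² / ||u'||_L² = 4/(3*π).
Sharp Poincaré constant on H^1_0(0, 4/3) is C_P = L/π = 4/(3*π), achieved by sin(3*π/4·x).
This is the k = 1 eigenfunction (up to amplitude), so the ratio equals the sharp Poincaré constant exactly.


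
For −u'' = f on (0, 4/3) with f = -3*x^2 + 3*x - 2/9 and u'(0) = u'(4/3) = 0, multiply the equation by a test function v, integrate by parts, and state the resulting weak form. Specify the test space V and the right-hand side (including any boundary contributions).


V = H^1(0, 4/3) (no boundary constraint on v; u is determined up to an additive constant); weak form: ∫_0^4/3 u'v' dx = ∫_0^4/3 (-3*x^2 + 3*x - 2/9) v dx for all v ∈ V.

Multiply both sides by a test function v and integrate from 0 to 4/3:
  ∫_0^4/3 −u''(x) v(x) dx = ∫_0^4/3 f(x) v(x) dx.
Integrate the LHS by parts once:
  ∫_0^4/3 −u'' v dx = −[u'(x) v(x)]_0^4/3 + ∫_0^4/3 u'(x) v'(x) dx.
Thus ∫_0^4/3 u'(x) v'(x) dx = ∫_0^4/3 f(x) v(x) dx + [u'(x) v(x)]_0^4/3.
Choose V so that boundary terms are either known or forced to vanish.
u has homogeneous Neumann: u'(0) = u'(4/3) = 0. So [u' v]_0^4/3 = 0·v(4/3) − 0·v(0) = 0 for any v; take V = H^1(0, 4/3).
Weak formulation: find u (satisfying any essential BC) such that ∫_0^4/3 u'(x) v'(x) dx = ∫_0^4/3 f v dx for all v ∈ V (homogeneous Neumann, so boundary terms vanish).
Substituting f(x) = -3*x^2 + 3*x - 2/9, the right-hand side is ∫_0^4/3 (-3*x^2 + 3*x - 2/9) v dx.
Compatibility check (pure Neumann): taking v ≡ 1 ∈ V gives 0 = ∫_0^4/3 f dx + (0) − (0), i.e. ∫_0^4/3 f dx must equal u'(0) − u'(4/3) = 0. Indeed ∫_0^4/3 (-3*x^2 + 3*x - 2/9) dx = 0, so the data are compatible. The solution is then unique only up to an additive constant (fix it e.g. by requiring ∫_0^4/3 u dx = 0).


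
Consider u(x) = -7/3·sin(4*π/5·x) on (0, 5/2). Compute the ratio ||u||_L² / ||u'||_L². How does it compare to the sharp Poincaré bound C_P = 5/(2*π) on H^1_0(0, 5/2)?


||u||_L² / ||u'||_L² = 5/(4*π) < C_P = 5/(2*π).

u(x) = -7/3·sin(4*π/5·x), so u'(x) = -28*π*cos(4*π*x/5)/15.
Writing u(x) = A·sin(kπx/L) with A = -7/3 and k = 2, use ∫_0^L sin²(kπx/L) dx = L/2 and ∫_0^L cos²(kπx/L) dx = L/2.
u² = 49/9·sin²(4*π/5·x) and (u')² = 784*π^2/225·cos²(4*π/5·x), and each of sin², cos² integrates to L/2 = 5/4 over (0, 5/2).
∫_0^5/2 u² dx = 245/36, so ||u||_L² = 7*sqrt(5)/6.
∫_0^5/2 (u')² dx = 196*π^2/45, so ||u'||_L² = 14*sqrt(5)*π/15.
Ratio ||u||_L² / ||u'||_L² = 5/(4*π).
Sharp Poincaré constant on H^1_0(0, 5/2) is C_P = L/π = 5/(2*π), achieved by sin(2*π/5·x).
This is the k = 2 harmonic; the ratio L/(kπ) is strictly less than C_P = L/π, consistent with the sharp inequality ||u||_L² ≤ C_P ||u'||_L².


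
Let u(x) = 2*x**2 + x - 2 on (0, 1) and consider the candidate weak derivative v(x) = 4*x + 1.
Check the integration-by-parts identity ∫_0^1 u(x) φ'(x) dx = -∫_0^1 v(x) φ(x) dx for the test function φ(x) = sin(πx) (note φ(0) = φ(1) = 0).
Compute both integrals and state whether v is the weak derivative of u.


LHS = -6/π, RHS = -6/π. Yes, v = u' weakly.

u(x) = 2*x**2 + x - 2, classical derivative u'(x) = 4*x + 1.
φ(x) = sin(πx), so φ'(x) = π*cos(π*x).
Note φ(0) = φ(1) = 0, so the boundary term u·φ vanishes.
LHS = ∫_0^1 u(x) φ'(x) dx = ∫_0^1 (2*π*x^2*cos(π*x) + π*x*cos(π*x) - 2*π*cos(π*x)) dx. Term by term:
  ∫_0^1 -2*π*cos(π*x) dx = 0;  ∫_0^1 π*x*cos(π*x) dx = -2/π;  ∫_0^1 2*π*x^2*cos(π*x) dx = -4/π.
Sum: 0 − 2/π − 4/π = -6/π.
So LHS = -6/π.
∫_0^1 v(x) φ(x) dx = ∫_0^1 (4*x*sin(π*x) + sin(π*x)) dx. Term by term:
  ∫_0^1 4*x*sin(π*x) dx = 4/π;  ∫_0^1 sin(π*x) dx = 2/π.
Sum: 4/π + 2/π = 6/π.
So RHS = -∫_0^1 v(x) φ(x) dx = -6/π.
LHS = RHS, so the identity holds for this test φ.
Moreover u is smooth here and v(x) = u'(x) = 4*x + 1 pointwise, so the identity holds for every test function. Hence v is the weak derivative of u.


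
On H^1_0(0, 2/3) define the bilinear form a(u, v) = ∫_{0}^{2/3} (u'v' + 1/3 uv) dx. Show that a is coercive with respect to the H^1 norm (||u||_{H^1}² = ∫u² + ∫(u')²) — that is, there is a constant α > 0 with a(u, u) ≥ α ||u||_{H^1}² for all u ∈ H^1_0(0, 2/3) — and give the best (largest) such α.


α = (4 + 27*π^2)/(3*(4 + 9*π^2))

Coercivity of a(·,·) on H^1_0(0, 2/3) means a(u, u) ≥ α ||u||_{H^1}² for every u ∈ H^1_0.
The interval has length L = 2/3, and Poincaré/coercivity depend only on L. Here a(u, u) = ∫(u')² + (1/3)·∫u².
Here 0 < c = 1/3 < 1. The condition a(u,u) ≥ α||u||_{H^1}² reads (1−α)∫(u')² ≥ (α−c)∫u². Any admissible α is ≤ 1 (rapidly oscillating u have ∫u²/∫(u')² → 0), and α = 1 would force 0 ≥ (1−c)∫u², impossible since c < 1; so 1−α > 0. By the sharp Poincaré inequality on H^1_0 of an interval of length L, ∫(u')² ≥ (π/L)²∫u² with equality for the first sine mode sin(π(x−x₀)/L) (x₀ the left endpoint), so the inequality holds for all u iff (1−α)(π/L)² ≥ α − c, i.e. α ≤ ((π/L)² + c)/((π/L)² + 1) = (1 + c(L/π)²)/(1 + (L/π)²). With (π/L)² = 9*π^2/4 and c = 1/3, the largest admissible constant is α = ((π/L)² + c)/((π/L)² + 1).
Simplifying, α = (4 + 27*π^2)/(3*(4 + 9*π^2)).


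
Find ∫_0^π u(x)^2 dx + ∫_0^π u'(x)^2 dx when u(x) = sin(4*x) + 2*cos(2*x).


||u||_{H^1(0,π)}^2 = 37*π/2

u'(x) = -4*sin(2*x) + 4*cos(4*x).
Expand u² and (u')² and integrate term by term on (0, π), using: for integers n ≥ 1, ∫_0^π sin²(nx) dx = ∫_0^π cos²(nx) dx = π/2; for n ≠ n', ∫_0^π sin(nx)sin(n'x) dx = ∫_0^π cos(nx)cos(n'x) dx = 0; and by product-to-sum, ∫_0^π sin(nx)cos(n'x) dx = ½∫_0^π [sin((n+n')x) + sin((n−n')x)] dx, which is 0 when n+n' is even and 2n/(n²−n'²) when n+n' is odd (it need not vanish on (0, π)).
  u² squared terms: (2)²·∫cos(2x)² dx = 4·π/2 = 2*π;  (1)²·∫sin(4x)² dx = 1·π/2 = π/2.
  u² cross terms: 2·(2)·(1)·∫cos(2x)·sin(4x) dx = 4·(0) = 0.
  So ∫_0^π u² dx = 2*π + π/2 + 0 = 5*π/2.
  (u')² squared terms: (-4)²·∫sin(2x)² dx = 16·π/2 = 8*π;  (4)²·∫cos(4x)² dx = 16·π/2 = 8*π.
  (u')² cross terms: 2·(-4)·(4)·∫sin(2x)·cos(4x) dx = -32·(0) = 0.
  So ∫_0^π (u')² dx = 8*π + 8*π + 0 = 16*π.
||u||_{H^1}^2 = (5*π/2) + (16*π) = 37*π/2.


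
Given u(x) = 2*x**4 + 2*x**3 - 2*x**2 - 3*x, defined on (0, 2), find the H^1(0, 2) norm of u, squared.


||u||_{H^1}^2 = 586414/315

The H^1 norm (squared) on an interval (0, L) is
  ||u||_{H^1}^2 = ∫_0^L u(x)^2 dx + ∫_0^L u'(x)^2 dx.
Compute u'(x) = 8*x**3 + 6*x**2 - 4*x - 3.
Then u(x)^2 = 4*x**8 + 8*x**7 - 4*x**6 - 20*x**5 - 8*x**4 + 12*x**3 + 9*x**2 and u'(x)^2 = 64*x**6 + 96*x**5 - 28*x**4 - 96*x**3 - 20*x**2 + 24*x + 9.
Integrate each monomial from 0 to 2 using ∫_0^2 c·x^n dx = c·2^(n+1)/(n+1):
  ∫_0^2 u(x)^2 dx = ∫_0^2 (4*x^8 + 8*x^7 - 4*x^6 - 20*x^5 - 8*x^4 + 12*x^3 + 9*x^2) dx. Term by term:
    ∫_0^2 4*x^8 dx = 2048/9;  ∫_0^2 8*x^7 dx = 256;  ∫_0^2 -4*x^6 dx = -512/7;
    ∫_0^2 -20*x^5 dx = -640/3;  ∫_0^2 -8*x^4 dx = -256/5;  ∫_0^2 12*x^3 dx = 48;
    ∫_0^2 9*x^2 dx = 24.
  Sum: 2048/9 + 256 − 512/7 − 640/3 − 256/5 + 48 + 24 = 68632/315.
  ∫_0^2 u'(x)^2 dx = ∫_0^2 (64*x^6 + 96*x^5 - 28*x^4 - 96*x^3 - 20*x^2 + 24*x + 9) dx. Term by term:
    ∫_0^2 64*x^6 dx = 8192/7;  ∫_0^2 96*x^5 dx = 1024;  ∫_0^2 -28*x^4 dx = -896/5;
    ∫_0^2 -96*x^3 dx = -384;  ∫_0^2 -20*x^2 dx = -160/3;  ∫_0^2 24*x dx = 48;
    ∫_0^2 9 dx = 18.
  Sum: 8192/7 + 1024 − 896/5 − 384 − 160/3 + 48 + 18 = 172594/105.
Adding: ||u||_{H^1}^2 = 68632/315 + 172594/105 = 586414/315.


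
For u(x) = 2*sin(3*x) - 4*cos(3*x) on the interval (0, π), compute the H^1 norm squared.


||u||_{H^1(0,π)}^2 = 100*π

u'(x) = 12*sin(3*x) + 6*cos(3*x).
Expand u² and (u')² and integrate term by term on (0, π), using: for integers n ≥ 1, ∫_0^π sin²(nx) dx = ∫_0^π cos²(nx) dx = π/2; for n ≠ n', ∫_0^π sin(nx)sin(n'x) dx = ∫_0^π cos(nx)cos(n'x) dx = 0; and by product-to-sum, ∫_0^π sin(nx)cos(n'x) dx = ½∫_0^π [sin((n+n')x) + sin((n−n')x)] dx, which is 0 when n+n' is even and 2n/(n²−n'²) when n+n' is odd (it need not vanish on (0, π)).
  u² squared terms: (-4)²·∫cos(3x)² dx = 16·π/2 = 8*π;  (2)²·∫sin(3x)² dx = 4·π/2 = 2*π.
  u² cross terms: 2·(-4)·(2)·∫cos(3x)·sin(3x) dx = -16·(0) = 0.
  So ∫_0^π u² dx = 8*π + 2*π + 0 = 10*π.
  (u')² squared terms: (6)²·∫cos(3x)² dx = 36·π/2 = 18*π;  (12)²·∫sin(3x)² dx = 144·π/2 = 72*π.
  (u')² cross terms: 2·(6)·(12)·∫cos(3x)·sin(3x) dx = 144·(0) = 0.
  So ∫_0^π (u')² dx = 18*π + 72*π + 0 = 90*π.
||u||_{H^1}^2 = (10*π) + (90*π) = 100*π.


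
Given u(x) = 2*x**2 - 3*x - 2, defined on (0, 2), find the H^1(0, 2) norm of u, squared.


||u||_{H^1}^2 = 374/15

The H^1 norm (squared) on an interval (0, L) is
  ||u||_{H^1}^2 = ∫_0^L u(x)^2 dx + ∫_0^L u'(x)^2 dx.
Compute u'(x) = 4*x - 3.
Then u(x)^2 = 4*x**4 - 12*x**3 + x**2 + 12*x + 4 and u'(x)^2 = 16*x**2 - 24*x + 9.
Integrate each monomial from 0 to 2 using ∫_0^2 c·x^n dx = c·2^(n+1)/(n+1):
  ∫_0^2 u(x)^2 dx = ∫_0^2 (4*x^4 - 12*x^3 + x^2 + 12*x + 4) dx. Term by term:
    ∫_0^2 4*x^4 dx = 128/5;  ∫_0^2 -12*x^3 dx = -48;  ∫_0^2 x^2 dx = 8/3;
    ∫_0^2 12*x dx = 24;  ∫_0^2 4 dx = 8.
  Sum: 128/5 − 48 + 8/3 + 24 + 8 = 184/15.
  ∫_0^2 u'(x)^2 dx = ∫_0^2 (16*x^2 - 24*x + 9) dx. Term by term:
    ∫_0^2 16*x^2 dx = 128/3;  ∫_0^2 -24*x dx = -48;  ∫_0^2 9 dx = 18.
  Sum: 128/3 − 48 + 18 = 38/3.
Adding: ||u||_{H^1}^2 = 184/15 + 38/3 = 374/15.


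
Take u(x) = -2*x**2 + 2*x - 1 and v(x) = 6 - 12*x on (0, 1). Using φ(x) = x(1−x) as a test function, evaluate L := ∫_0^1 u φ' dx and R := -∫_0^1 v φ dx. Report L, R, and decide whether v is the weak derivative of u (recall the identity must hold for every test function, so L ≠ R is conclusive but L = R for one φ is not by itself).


LHS = 0, RHS = 0. No, v is not the weak derivative of u.

u(x) = -2*x**2 + 2*x - 1, classical derivative u'(x) = 2 - 4*x.
φ(x) = x(1−x), so φ'(x) = 1 - 2*x.
Note φ(0) = φ(1) = 0, so the boundary term u·φ vanishes.
LHS = ∫_0^1 u(x) φ'(x) dx = ∫_0^1 (4*x^3 - 6*x^2 + 4*x - 1) dx. Term by term:
  ∫_0^1 4*x^3 dx = 1;  ∫_0^1 -6*x^2 dx = -2;  ∫_0^1 4*x dx = 2;
  ∫_0^1 -1 dx = -1.
Sum: 1 − 2 + 2 − 1 = 0.
So LHS = 0.
∫_0^1 v(x) φ(x) dx = ∫_0^1 (12*x^3 - 18*x^2 + 6*x) dx. Term by term:
  ∫_0^1 12*x^3 dx = 3;  ∫_0^1 -18*x^2 dx = -6;  ∫_0^1 6*x dx = 3.
Sum: 3 − 6 + 3 = 0.
So RHS = -∫_0^1 v(x) φ(x) dx = 0.
LHS = RHS, so the identity holds for this particular φ. But this is necessary, not sufficient: a weak derivative must satisfy the identity for EVERY test function in C_c^∞(0, 1).
Here u is smooth, so its weak derivative equals its classical derivative u'(x) = 2 - 4*x. Since v(x) = 6 - 12*x ≠ u'(x), v is NOT the weak derivative of u — the agreement for this single φ is a coincidence (the difference v − u' happens to be L²-orthogonal to this φ).


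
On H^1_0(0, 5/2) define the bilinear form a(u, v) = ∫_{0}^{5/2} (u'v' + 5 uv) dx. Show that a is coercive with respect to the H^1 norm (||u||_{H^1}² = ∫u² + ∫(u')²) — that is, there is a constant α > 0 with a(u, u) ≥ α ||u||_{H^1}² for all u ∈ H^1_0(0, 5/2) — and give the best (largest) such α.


α = 1

Coercivity of a(·,·) on H^1_0(0, 5/2) means a(u, u) ≥ α ||u||_{H^1}² for every u ∈ H^1_0.
The interval has length L = 5/2, and Poincaré/coercivity depend only on L. Here a(u, u) = ∫(u')² + (5)·∫u².
Here c = 5 ≥ 1, so a(u,u) = ∫(u')² + c∫u² ≥ ∫(u')² + ∫u² = ||u||_{H^1}², i.e. α = 1 works. No larger α is possible: a(u,u) ≥ α||u||_{H^1}² means (1−α)∫(u')² ≥ (α−c)∫u², and for the modes u_n = sin(nπ(x−x₀)/L) (x₀ the left endpoint) one has ∫u_n²/∫(u_n')² = (L/(nπ))² → 0, so a(u_n,u_n)/||u_n||_{H^1}² → 1. Hence the optimal constant is α = 1.
Therefore α = 1.


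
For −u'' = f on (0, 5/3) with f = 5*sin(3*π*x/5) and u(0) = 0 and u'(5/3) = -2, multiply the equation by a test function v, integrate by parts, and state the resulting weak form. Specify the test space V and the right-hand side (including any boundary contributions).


V = {v ∈ H^1(0, 5/3) : v(0) = 0} (test functions vanish at x = 0 where u is specified); weak form: ∫_0^5/3 u'v' dx = ∫_0^5/3 (5*sin(3*π*x/5)) v dx − 2·v(5/3) for all v ∈ V.

Multiply both sides by a test function v and integrate from 0 to 5/3:
  ∫_0^5/3 −u''(x) v(x) dx = ∫_0^5/3 f(x) v(x) dx.
Integrate the LHS by parts once:
  ∫_0^5/3 −u'' v dx = −[u'(x) v(x)]_0^5/3 + ∫_0^5/3 u'(x) v'(x) dx.
Thus ∫_0^5/3 u'(x) v'(x) dx = ∫_0^5/3 f(x) v(x) dx + [u'(x) v(x)]_0^5/3.
Choose V so that boundary terms are either known or forced to vanish.
Mixed BC: u(0) = 0 (Dirichlet) and u'(5/3) = -2 (Neumann). Define V = {v ∈ H^1(0, 5/3) : v(0) = 0}. Then [u' v]_0^5/3 = u'(5/3)·v(5/3) − u'(0)·0 = − 2·v(5/3).
Weak formulation: find u (satisfying any essential BC) such that ∫_0^5/3 u'(x) v'(x) dx = ∫_0^5/3 f v dx − 2·v(5/3) for all v ∈ V (Dirichlet at 0 absorbed into V; Neumann datum at x = 5/3 contributes the boundary term).
Substituting f(x) = 5*sin(3*π*x/5), the right-hand side is ∫_0^5/3 (5*sin(3*π*x/5)) v dx − 2·v(5/3).


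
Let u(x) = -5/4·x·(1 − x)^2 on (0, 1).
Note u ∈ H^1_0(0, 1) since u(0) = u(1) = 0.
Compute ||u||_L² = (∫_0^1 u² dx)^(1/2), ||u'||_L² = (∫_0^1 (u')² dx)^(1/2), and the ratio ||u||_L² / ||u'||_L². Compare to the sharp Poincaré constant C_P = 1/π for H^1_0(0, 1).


||u||_L² / ||u'||_L² = sqrt(14)/14 < C_P = 1/π.

u(x) = -5/4·x·(1 − x)^2, so u'(x) = -15*x^2/4 + 5*x - 5/4.
u(x) = -5/4·x·(1 − x)^2 vanishes at x = 0 and x = 1, so u ∈ H^1_0(0, 1). Differentiate via the product rule and integrate the resulting polynomials term by term.
  ∫_0^1 u² dx = ∫_0^1 (25*x^6/16 - 25*x^5/4 + 75*x^4/8 - 25*x^3/4 + 25*x^2/16) dx. Term by term:
    ∫_0^1 25*x^6/16 dx = 25/112;  ∫_0^1 -25*x^5/4 dx = -25/24;  ∫_0^1 75*x^4/8 dx = 15/8;
    ∫_0^1 -25*x^3/4 dx = -25/16;  ∫_0^1 25*x^2/16 dx = 25/48.
  Sum: 25/112 − 25/24 + 15/8 − 25/16 + 25/48 = 5/336.
  ∫_0^1 (u')² dx = ∫_0^1 (225*x^4/16 - 75*x^3/2 + 275*x^2/8 - 25*x/2 + 25/16) dx. Term by term:
    ∫_0^1 225*x^4/16 dx = 45/16;  ∫_0^1 -75*x^3/2 dx = -75/8;  ∫_0^1 275*x^2/8 dx = 275/24;
    ∫_0^1 -25*x/2 dx = -25/4;  ∫_0^1 25/16 dx = 25/16.
  Sum: 45/16 − 75/8 + 275/24 − 25/4 + 25/16 = 5/24.
∫_0^1 u² dx = 5/336, so ||u||_L² = sqrt(105)/84.
∫_0^1 (u')² dx = 5/24, so ||u'||_L² = sqrt(30)/12.
Ratio ||u||_L² / ||u'||_L² = sqrt(14)/14.
Sharp Poincaré constant on H^1_0(0, 1) is C_P = L/π = 1/π, achieved by sin(π·x).
A polynomial bump cannot attain the sharp Poincaré constant (only the first sine eigenfunction does), so the ratio is strictly less than C_P, consistent with ||u||_L² ≤ C_P ||u'||_L².


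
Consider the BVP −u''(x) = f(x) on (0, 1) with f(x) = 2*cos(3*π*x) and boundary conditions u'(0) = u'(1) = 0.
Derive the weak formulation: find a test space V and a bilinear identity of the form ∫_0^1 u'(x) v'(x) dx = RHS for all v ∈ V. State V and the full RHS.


V = H^1(0, 1) (no boundary constraint on v; u is determined up to an additive constant); weak form: ∫_0^1 u'v' dx = ∫_0^1 (2*cos(3*π*x)) v dx for all v ∈ V.

Multiply both sides by a test function v and integrate from 0 to 1:
  ∫_0^1 −u''(x) v(x) dx = ∫_0^1 f(x) v(x) dx.
Integrate the LHS by parts once:
  ∫_0^1 −u'' v dx = −[u'(x) v(x)]_0^1 + ∫_0^1 u'(x) v'(x) dx.
Thus ∫_0^1 u'(x) v'(x) dx = ∫_0^1 f(x) v(x) dx + [u'(x) v(x)]_0^1.
Choose V so that boundary terms are either known or forced to vanish.
u has homogeneous Neumann: u'(0) = u'(1) = 0. So [u' v]_0^1 = 0·v(1) − 0·v(0) = 0 for any v; take V = H^1(0, 1).
Weak formulation: find u (satisfying any essential BC) such that ∫_0^1 u'(x) v'(x) dx = ∫_0^1 f v dx for all v ∈ V (homogeneous Neumann, so boundary terms vanish).
Substituting f(x) = 2*cos(3*π*x), the right-hand side is ∫_0^1 (2*cos(3*π*x)) v dx.
Compatibility check (pure Neumann): taking v ≡ 1 ∈ V gives 0 = ∫_0^1 f dx + (0) − (0), i.e. ∫_0^1 f dx must equal u'(0) − u'(1) = 0. Indeed ∫_0^1 (2*cos(3*π*x)) dx = 0, so the data are compatible. The solution is then unique only up to an additive constant (fix it e.g. by requiring ∫_0^1 u dx = 0).


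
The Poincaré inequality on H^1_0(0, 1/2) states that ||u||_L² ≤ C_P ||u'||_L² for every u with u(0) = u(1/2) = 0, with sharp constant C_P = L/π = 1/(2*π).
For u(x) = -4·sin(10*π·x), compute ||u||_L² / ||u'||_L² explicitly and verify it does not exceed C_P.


||u||_L² / ||u'||_L² = 1/(10*π) < C_P = 1/(2*π).

u(x) = -4·sin(10*π·x), so u'(x) = -40*π*cos(10*π*x).
Writing u(x) = A·sin(kπx/L) with A = -4 and k = 5, use ∫_0^L sin²(kπx/L) dx = L/2 and ∫_0^L cos²(kπx/L) dx = L/2.
u² = 16·sin²(10*π·x) and (u')² = 1600*π^2·cos²(10*π·x), and each of sin², cos² integrates to L/2 = 1/4 over (0, 1/2).
∫_0^1/2 u² dx = 4, so ||u||_L² = 2.
∫_0^1/2 (u')² dx = 400*π^2, so ||u'||_L² = 20*π.
Ratio ||u||_L² / ||u'||_L² = 1/(10*π).
Sharp Poincaré constant on H^1_0(0, 1/2) is C_P = L/π = 1/(2*π), achieved by sin(2*π·x).
This is the k = 5 harmonic; the ratio L/(kπ) is strictly less than C_P = L/π, consistent with the sharp inequality ||u||_L² ≤ C_P ||u'||_L².
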